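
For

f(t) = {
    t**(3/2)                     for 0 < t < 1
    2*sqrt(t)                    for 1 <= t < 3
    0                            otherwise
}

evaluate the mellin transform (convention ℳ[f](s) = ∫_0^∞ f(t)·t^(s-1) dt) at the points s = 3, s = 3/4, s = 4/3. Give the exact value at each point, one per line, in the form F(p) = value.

split f at 1: ℳ[f](s) collects 2 kernel integrals
for t in [0, 1): the term is ∫ t**(3/2)·t^(s-1)
for t in [1, 3): the term is ∫ 2*sqrt(t)·t^(s-1)

F(3) = -22/63 + 108*sqrt(3)/7
F(3/4) = -52/45 + 24*3**(1/4)/5
F(4/3) = -138/187 + 36*3**(5/6)/11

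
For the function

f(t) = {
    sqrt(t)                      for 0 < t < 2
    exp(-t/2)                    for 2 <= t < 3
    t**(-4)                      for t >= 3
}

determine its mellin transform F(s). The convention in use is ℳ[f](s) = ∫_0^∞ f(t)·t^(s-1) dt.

decompose at 2, 3; ℳ[f](s) sums the 3 pieces' integrals
segment 0 to 2 holds sqrt(t); add its integral
segment [2, 3) carries exp(-t/2); integrate it
∫ t**(-4)·t^(s-1) over [3, ∞)

(2**s*(s - 4)*(2*s + 1)*uppergamma(s, 1) - 2**s*(s - 4)*(2*s + 1)*uppergamma(s, 3/2) + 2*2**(s + 1/2)*(s - 4) - 3**s*(2*s + 1)/81)/((s - 4)*(2*s + 1))
  -1/2 < Re(s) < 4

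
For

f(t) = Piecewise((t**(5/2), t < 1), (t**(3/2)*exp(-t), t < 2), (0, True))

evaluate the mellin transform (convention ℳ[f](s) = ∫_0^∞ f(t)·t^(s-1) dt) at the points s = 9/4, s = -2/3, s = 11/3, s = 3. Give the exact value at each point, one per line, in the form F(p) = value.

undo the shared t-power: t**(3/2) on [0, 1); sqrt(t)*exp(-t) on [1, 2)
undo the shared t-power: t on [0, 1); exp(-t) on [1, 2)
split f at 1: ℳ[f](s) collects 2 kernel integrals
segment 0 to 1 holds t**(5/2); add its integral
on [1, 2) integrate f = t**(3/2)*exp(-t) against the kernel

F(9/4) = -uppergamma(15/4, 2) + 4/19 + uppergamma(15/4, 1)
F(-2/3) = -uppergamma(5/6, 2) + uppergamma(5/6, 1) + 6/11
F(11/3) = -uppergamma(31/6, 2) + 6/37 + uppergamma(31/6, 1)
F(3) = (-9262*sqrt(2) + (-1155*sqrt(pi)*erfc(sqrt(2)) + 32 + 1155*sqrt(pi)*erfc(1))*exp(2) + 4642*E)*exp(-2)/176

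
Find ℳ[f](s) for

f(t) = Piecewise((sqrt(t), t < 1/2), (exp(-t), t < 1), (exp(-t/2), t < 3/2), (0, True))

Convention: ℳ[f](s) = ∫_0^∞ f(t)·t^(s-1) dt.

(2**s*(2*s + 1)*uppergamma(s, 1/2) - 2**s*(2*s + 1)*uppergamma(s, 1) + 4**s*(2*s + 1)*uppergamma(s, 1/2) - 4**s*(2*s + 1)*uppergamma(s, 3/4) + sqrt(2))/(2**s*(2*s + 1))
  Re(s) > -1/2

summing 3 kernel integrals split by 1/2, 1 yields ℳ[f](s)
[0, 1/2) adds the kernel integral of sqrt(t)
on [1/2, 1): add ∫ exp(-t)·t^(s-1) dt
on [1, 3/2) integrate f = exp(-t/2) against the kernel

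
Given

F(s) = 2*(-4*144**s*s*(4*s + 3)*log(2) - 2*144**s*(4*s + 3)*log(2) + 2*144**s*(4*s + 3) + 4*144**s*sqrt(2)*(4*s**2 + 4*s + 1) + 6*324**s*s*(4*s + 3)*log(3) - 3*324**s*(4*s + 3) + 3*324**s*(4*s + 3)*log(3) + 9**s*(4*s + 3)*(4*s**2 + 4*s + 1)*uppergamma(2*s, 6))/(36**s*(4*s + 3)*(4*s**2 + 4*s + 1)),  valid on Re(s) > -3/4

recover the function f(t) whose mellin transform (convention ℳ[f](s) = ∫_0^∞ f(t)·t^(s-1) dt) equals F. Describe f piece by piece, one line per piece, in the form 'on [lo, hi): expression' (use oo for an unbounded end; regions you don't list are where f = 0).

peel off the power substitution: t**(3/2) on [0, 2); t*log(t) on [2, 3); exp(-2*t) on [3, ∞)
f breaks at 4, 9 into 3 integrals to sum
on [0, 4) integrate f = t**(3/4) against the kernel
on [4, 9) integrate f = sqrt(t)*log(sqrt(t)) against the kernel
[9, ∞) adds the kernel integral of exp(-2*sqrt(t))

on [0, 4): t**(3/4)
on [4, 9): sqrt(t)*log(sqrt(t))
on [9, oo): exp(-2*sqrt(t))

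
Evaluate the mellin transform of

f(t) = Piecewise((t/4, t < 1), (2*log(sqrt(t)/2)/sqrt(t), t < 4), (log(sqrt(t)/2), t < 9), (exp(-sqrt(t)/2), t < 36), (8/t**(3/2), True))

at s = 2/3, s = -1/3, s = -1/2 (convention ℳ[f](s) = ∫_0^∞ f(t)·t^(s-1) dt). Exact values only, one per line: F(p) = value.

F(2/3) = -135*2**(1/3)/4 - 27*3**(1/3)/8 - 4*2**(1/3)*uppergamma(4/3, 3) + 4*6**(1/3)/15 + 4*2**(1/3)*uppergamma(4/3, 3/2) + log(2**(12 - 9*3**(1/3)/2)*3**(9*3**(1/3)/2)) + 723/20
F(-1/3) = log(2**(-12/5 + 3**(1/3))/3**(3**(1/3))) - 3*3**(1/3)/2 - 2**(1/3)*uppergamma(-2/3, 3) + 6**(1/3)/297 + 2**(1/3)*uppergamma(-2/3, 3/2) + 363/200 + 189*2**(1/3)/100
F(-1/2) = -4*log(2)/3 - 2*log(3)/3 - expint(2, 3)/3 + 2*expint(2, 3/2)/3 + 257/162

strip the power substitution: t**2/4 on [0, 1); 2*log(t/2)/t on [1, 2); log(t/2) on [2, 3); …
the common scale on t comes off first: t**2 on [0, 1/2); log(t)/t on [1/2, 1); log(t) on [1, 3/2); …
f breaks at 1, 4, 9, 36 into 5 integrals to sum
∫ over [0, 1) of t/4·t^(s-1) joins the sum
for t in [1, 4): the term is ∫ 2*log(sqrt(t)/2)/sqrt(t)·t^(s-1)
over [4, 9), the kernel integral of log(sqrt(t)/2) enters the sum
the [9, 36) slice contributes ∫ exp(-sqrt(t)/2)·t^(s-1) dt
∫ 8/t**(3/2)·t^(s-1) over [36, ∞)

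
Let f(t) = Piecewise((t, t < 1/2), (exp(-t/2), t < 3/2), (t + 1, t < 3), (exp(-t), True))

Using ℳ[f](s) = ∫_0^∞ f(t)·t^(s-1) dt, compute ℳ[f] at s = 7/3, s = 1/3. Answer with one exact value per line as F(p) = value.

F(7/3) = 2**(2/3)*(-2240*2**(2/3)*uppergamma(7/3, 3/4) - 1107*3**(1/3) + 21 + 560*2**(1/3)*uppergamma(7/3, 3) + 2240*2**(2/3)*uppergamma(7/3, 1/4) + 6696*6**(1/3))/1120
F(1/3) = -33*2**(2/3)*3**(1/3)/16 - 2**(1/3)*uppergamma(1/3, 3/4) + uppergamma(1/3, 3) + 3*2**(2/3)/16 + 2**(1/3)*uppergamma(1/3, 1/4) + 21*3**(1/3)/4

split f at 1/2, 3/2, 3: ℳ[f](s) collects 4 kernel integrals
for t in [0, 1/2): the term is ∫ t·t^(s-1)
segment 1/2 to 3/2 holds exp(-t/2); add its integral
on [3/2, 3): add ∫ (t + 1)·t^(s-1) dt
∫ exp(-t)·t^(s-1) over [3, ∞)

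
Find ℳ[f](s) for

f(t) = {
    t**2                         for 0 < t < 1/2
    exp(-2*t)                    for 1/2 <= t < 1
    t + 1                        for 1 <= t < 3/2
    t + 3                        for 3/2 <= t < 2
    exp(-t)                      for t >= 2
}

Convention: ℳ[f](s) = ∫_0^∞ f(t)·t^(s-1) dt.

(20*2**(2*s)*s*(s + 2) + 12*2**(2*s)*(s + 2) + 4*2**s*s*(s + 1)*(s + 2)*uppergamma(s, 2) - 8*2**s*s*(s + 2) - 4*2**s*(s + 2) - 8*3**s*s*(s + 2) - 8*3**s*(s + 2) + 4*s*(s + 1)*(s + 2)*uppergamma(s, 1) - 4*s*(s + 1)*(s + 2)*uppergamma(s, 2) + s*(s + 1))/(4*2**s*s*(s + 1)*(s + 2))
  Re(s) > -2

linearity at 1/2, 1, 3/2, 2 turns ℳ[f](s) into 5 summed integrals
piece [0, 1/2): integrate t**2 against the kernel
on [1/2, 1): add ∫ exp(-2*t)·t^(s-1) dt
the [1, 3/2) slice contributes ∫ (t + 1)·t^(s-1) dt
on [3/2, 2): add ∫ (t + 3)·t^(s-1) dt
∫ exp(-t)·t^(s-1) over [2, ∞)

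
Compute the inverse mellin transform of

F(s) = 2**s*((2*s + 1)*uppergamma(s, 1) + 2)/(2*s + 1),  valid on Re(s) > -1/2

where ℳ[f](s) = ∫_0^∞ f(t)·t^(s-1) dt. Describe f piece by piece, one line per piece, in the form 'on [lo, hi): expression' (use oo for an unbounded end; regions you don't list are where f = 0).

invert the common scale on t to get sqrt(t) on [0, 1); exp(-t) on [1, ∞)
treat the 2 regions marked off by 2 separately and sum
∫ over [0, 2) of sqrt(2)*sqrt(t)/2·t^(s-1) joins the sum
the [2, ∞) slice contributes ∫ exp(-t/2)·t^(s-1) dt

on [0, 2): sqrt(2)*sqrt(t)/2
on [2, oo): exp(-t/2)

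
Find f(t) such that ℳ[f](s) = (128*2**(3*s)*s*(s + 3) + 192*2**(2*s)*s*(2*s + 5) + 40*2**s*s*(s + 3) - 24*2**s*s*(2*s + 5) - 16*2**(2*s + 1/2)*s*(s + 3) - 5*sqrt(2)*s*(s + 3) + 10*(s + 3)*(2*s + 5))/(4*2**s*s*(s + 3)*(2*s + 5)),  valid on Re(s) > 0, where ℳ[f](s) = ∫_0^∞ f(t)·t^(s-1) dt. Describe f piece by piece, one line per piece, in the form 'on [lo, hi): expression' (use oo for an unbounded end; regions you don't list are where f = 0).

along the cuts 1/2, 1, 2, ℳ[f](s) splits into 4 integrals
the [0, 1/2) slice contributes ∫ 5/2·t^(s-1) dt
on [1/2, 1): add ∫ 5*t**(5/2)·t^(s-1) dt
∫ 6*t**3·t^(s-1) over [1, 2)
[2, 4) adds the kernel integral of t**(5/2)/2

on [0, 1/2): 5/2
on [1/2, 1): 5*t**(5/2)
on [1, 2): 6*t**3
on [2, 4): t**(5/2)/2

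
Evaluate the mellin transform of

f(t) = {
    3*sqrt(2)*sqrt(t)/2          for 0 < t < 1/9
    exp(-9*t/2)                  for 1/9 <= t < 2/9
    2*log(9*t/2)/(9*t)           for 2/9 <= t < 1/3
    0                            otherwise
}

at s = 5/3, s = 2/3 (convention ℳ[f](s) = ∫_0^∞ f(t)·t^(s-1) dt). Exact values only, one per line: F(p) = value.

F(5/3) = 3**(2/3)*(-117*3**(2/3) - 52*2**(2/3)*uppergamma(5/3, 1) + 6*sqrt(2) + 52*2**(2/3)*uppergamma(5/3, 1/2) + log(3**(78*3**(2/3))/2**(78*3**(2/3))) + 117*2**(2/3))/2106
F(2/3) = 3**(2/3)*(-42*3**(2/3) + log(2**(14*3**(2/3))/3**(14*3**(2/3))) - 7*2**(2/3)*uppergamma(2/3, 1) + 3*sqrt(2) + 7*2**(2/3)*uppergamma(2/3, 1/2) + 63*2**(2/3))/63

invert the common scale on t to get sqrt(6)*sqrt(t)/2 on [0, 1/3); exp(-3*t/2) on [1/3, 2/3); 2*log(3*t/2)/(3*t) on [2/3, 1)
the common scale on t comes off first: sqrt(t) on [0, 1/2); exp(-t) on [1/2, 1); log(t)/t on [1, 3/2)
decompose at 1/9, 2/9; ℳ[f](s) sums the 3 pieces' integrals
piece [0, 1/9): integrate 3*sqrt(2)*sqrt(t)/2 against the kernel
piece [1/9, 2/9): integrate exp(-9*t/2) against the kernel
over [2/9, 1/3), the kernel integral of 2*log(9*t/2)/(9*t) enters the sum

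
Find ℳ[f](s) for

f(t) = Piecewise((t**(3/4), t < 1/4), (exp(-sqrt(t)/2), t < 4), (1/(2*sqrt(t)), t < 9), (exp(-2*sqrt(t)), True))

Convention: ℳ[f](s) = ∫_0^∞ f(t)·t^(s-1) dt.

remove the power substitution first: t**(3/2) on [0, 1/2); exp(-t/2) on [1/2, 2); 1/(2*t) on [2, 3); …
summing 4 kernel integrals split by 1/4, 4, 9 yields ℳ[f](s)
segment 0 to 1/4 holds t**(3/4); add its integral
piece [1/4, 4): integrate exp(-sqrt(t)/2) against the kernel
for t in [4, 9): the term is ∫ 1/(2*sqrt(t))·t^(s-1)
[9, ∞) adds the kernel integral of exp(-2*sqrt(t))

(2*1296**s*(4*s + 3) + 12*576**s*(2*s - 1)*(4*s + 3)*uppergamma(2*s, 1/4) - 12*576**s*(2*s - 1)*(4*s + 3)*uppergamma(2*s, 1) - 3*576**s*(4*s + 3) + 12*6**(2*s)*(2*s - 1)*(4*s + 3)*uppergamma(2*s, 6) + 6*sqrt(2)*6**(2*s)*(2*s - 1))/(6*144**s*(2*s - 1)*(4*s + 3))
  Re(s) > -3/4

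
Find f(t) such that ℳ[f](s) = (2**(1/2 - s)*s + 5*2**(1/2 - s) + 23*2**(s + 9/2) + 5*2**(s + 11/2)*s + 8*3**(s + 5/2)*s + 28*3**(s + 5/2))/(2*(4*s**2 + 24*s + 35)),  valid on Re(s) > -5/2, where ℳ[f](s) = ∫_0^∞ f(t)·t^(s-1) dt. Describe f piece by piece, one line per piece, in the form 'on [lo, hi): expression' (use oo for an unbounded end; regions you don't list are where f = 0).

decompose at 1/2, 2; ℳ[f](s) sums the 3 pieces' integrals
on [0, 1/2): add ∫ 5*t**(5/2)/2·t^(s-1) dt
on [1/2, 2) integrate f = 3*t**(7/2) against the kernel
segment [2, 3) carries t**(5/2); integrate it

on [0, 1/2): 5*t**(5/2)/2
on [1/2, 2): 3*t**(7/2)
on [2, 3): t**(5/2)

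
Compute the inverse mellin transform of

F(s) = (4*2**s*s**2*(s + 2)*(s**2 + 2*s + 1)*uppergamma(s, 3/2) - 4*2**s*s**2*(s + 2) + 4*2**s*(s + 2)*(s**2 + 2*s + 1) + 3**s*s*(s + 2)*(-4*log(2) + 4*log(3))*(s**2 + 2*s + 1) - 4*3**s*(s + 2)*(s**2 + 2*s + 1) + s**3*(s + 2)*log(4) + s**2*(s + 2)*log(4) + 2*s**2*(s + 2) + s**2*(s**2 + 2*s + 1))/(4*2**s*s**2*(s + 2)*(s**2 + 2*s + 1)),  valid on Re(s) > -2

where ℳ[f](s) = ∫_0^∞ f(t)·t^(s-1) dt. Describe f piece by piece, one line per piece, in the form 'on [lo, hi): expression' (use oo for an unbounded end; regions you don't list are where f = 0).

treat the 4 regions marked off by 1/2, 1, 3/2 separately and sum
segment [0, 1/2) carries t**2; integrate it
∫ t*log(t)·t^(s-1) over [1/2, 1)
between 1 and 3/2 the integrand is log(t)·t^(s-1)
piece [3/2, ∞): integrate exp(-t) against the kernel

on [0, 1/2): t**2
on [1/2, 1): t*log(t)
on [1, 3/2): log(t)
on [3/2, oo): exp(-t)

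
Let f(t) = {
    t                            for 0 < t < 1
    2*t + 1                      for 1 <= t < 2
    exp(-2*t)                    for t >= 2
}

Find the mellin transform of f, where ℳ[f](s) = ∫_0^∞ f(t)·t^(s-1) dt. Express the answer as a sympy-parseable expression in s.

(2**s*s*(s + 1)*uppergamma(s, 4) - 2*4**s*s - 4**s + 5*8**s*s + 8**s)/(4**s*s*(s + 1))
  Re(s) > -1

cuts at 1, 2: linearity sums the 3 kernel integrals
on [0, 1): add ∫ t·t^(s-1) dt
over [1, 2), the kernel integral of (2*t + 1) enters the sum
[2, ∞) adds the kernel integral of exp(-2*t)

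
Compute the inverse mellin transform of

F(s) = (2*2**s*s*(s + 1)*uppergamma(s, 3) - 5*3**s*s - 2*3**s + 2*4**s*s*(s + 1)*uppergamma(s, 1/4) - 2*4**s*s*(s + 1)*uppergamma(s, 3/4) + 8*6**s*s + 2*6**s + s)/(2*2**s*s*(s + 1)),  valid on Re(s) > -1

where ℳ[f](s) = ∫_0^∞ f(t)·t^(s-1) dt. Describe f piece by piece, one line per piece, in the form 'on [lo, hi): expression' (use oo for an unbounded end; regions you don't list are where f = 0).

slice at 1/2, 3/2, 3, transform all 4 pieces, and sum them
segment 0 to 1/2 holds t; add its integral
∫ over [1/2, 3/2) of exp(-t/2)·t^(s-1) joins the sum
piece [3/2, 3): integrate (t + 1) against the kernel
segment [3, ∞) carries exp(-t); integrate it

on [0, 1/2): t
on [1/2, 3/2): exp(-t/2)
on [3/2, 3): t + 1
on [3, oo): exp(-t)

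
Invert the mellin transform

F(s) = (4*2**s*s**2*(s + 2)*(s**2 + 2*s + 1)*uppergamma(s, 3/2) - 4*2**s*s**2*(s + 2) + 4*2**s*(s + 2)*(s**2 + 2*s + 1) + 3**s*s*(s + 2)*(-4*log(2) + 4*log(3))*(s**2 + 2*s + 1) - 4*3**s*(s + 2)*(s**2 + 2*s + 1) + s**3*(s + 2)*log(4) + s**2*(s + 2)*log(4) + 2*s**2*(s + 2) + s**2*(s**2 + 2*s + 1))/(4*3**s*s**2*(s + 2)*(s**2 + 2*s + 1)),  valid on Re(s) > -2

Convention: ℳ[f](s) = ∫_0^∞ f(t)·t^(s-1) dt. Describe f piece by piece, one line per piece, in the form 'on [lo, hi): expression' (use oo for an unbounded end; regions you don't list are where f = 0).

undo the common scale on t: t**2 on [0, 1/2); t*log(t) on [1/2, 1); log(t) on [1, 3/2); …
cuts at 1/3, 2/3, 1: linearity sums the 4 kernel integrals
over [0, 1/3), the kernel integral of 9*t**2/4 enters the sum
∫ over [1/3, 2/3) of 3*t*log(3*t/2)/2·t^(s-1) joins the sum
[2/3, 1) adds the kernel integral of log(3*t/2)
on [1, ∞): add ∫ exp(-3*t/2)·t^(s-1) dt

on [0, 1/3): 9*t**2/4
on [1/3, 2/3): 3*t*log(3*t/2)/2
on [2/3, 1): log(3*t/2)
on [1, oo): exp(-3*t/2)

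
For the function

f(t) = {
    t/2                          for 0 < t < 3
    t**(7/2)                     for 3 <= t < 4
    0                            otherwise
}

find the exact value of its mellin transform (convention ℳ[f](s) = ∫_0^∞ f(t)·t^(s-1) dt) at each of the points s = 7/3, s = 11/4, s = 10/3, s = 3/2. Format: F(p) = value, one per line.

F(7/3) = -1458*3**(5/6)/35 + 81*3**(1/3)/20 + 12288*2**(2/3)/35
F(11/4) = -2916*3**(1/4)/25 + 18*3**(3/4)/5 + 16384*sqrt(2)/25
F(10/3) = -4374*3**(5/6)/41 + 243*3**(1/3)/26 + 49152*2**(2/3)/41
F(3/2) = 9*sqrt(3)/5 + 781/5

linearity at 3 turns ℳ[f](s) into 2 summed integrals
the [0, 3) slice contributes ∫ t/2·t^(s-1) dt
segment 3 to 4 holds t**(7/2); add its integral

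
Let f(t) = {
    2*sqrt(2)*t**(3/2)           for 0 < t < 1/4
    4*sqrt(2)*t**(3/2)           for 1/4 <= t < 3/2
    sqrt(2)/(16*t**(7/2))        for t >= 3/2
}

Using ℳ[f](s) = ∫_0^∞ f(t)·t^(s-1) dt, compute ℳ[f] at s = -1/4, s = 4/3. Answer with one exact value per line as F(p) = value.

the common scale on t comes off first: t**(3/2) on [0, 1/2); 2*t**(3/2) on [1/2, 3); t**(-7/2) on [3, ∞)
reversing the shared t-power: t on [0, 1/2); 2*t on [1/2, 3); t**(-4) on [3, ∞)
slice at 1/4, 3/2, transform all 3 pieces, and sum them
segment 0 to 1/4 holds 2*sqrt(2)*t**(3/2); add its integral
on [1/4, 3/2): add ∫ 4*sqrt(2)*t**(3/2)·t^(s-1) dt
∫ sqrt(2)/(16*t**(7/2))·t^(s-1) over [3/2, ∞)

F(-1/4) = -2/5 + 5836*6**(1/4)/1215
F(4/3) = 2**(5/6)*(-351 + 25340*6**(5/6))/31824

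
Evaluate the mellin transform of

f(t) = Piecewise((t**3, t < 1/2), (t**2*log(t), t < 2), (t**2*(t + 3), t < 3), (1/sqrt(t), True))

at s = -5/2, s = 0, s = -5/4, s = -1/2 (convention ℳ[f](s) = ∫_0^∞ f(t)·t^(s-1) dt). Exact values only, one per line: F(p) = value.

F(-5/2) = sqrt(2)*(-486*log(2) + sqrt(2) + 648)/162
F(0) = 2*sqrt(3)/3 + 17*log(2)/8 + 207/16
F(-5/4) = 2**(1/4)*(-436*sqrt(2) + 2*2**(3/4)*3**(1/4) + 65 + log(2**(42 + 84*sqrt(2))) + 180*6**(3/4))/63
F(-1/2) = sqrt(2)*(-1139 + 30*sqrt(2) + 270*log(2) + 864*sqrt(6))/180

peel off the shared t-power: t**2 on [0, 1/2); t*log(t) on [1/2, 2); t*(t + 3) on [2, 3); …
back out the shared t-power: t on [0, 1/2); log(t) on [1/2, 2); t + 3 on [2, 3); …
slice at 1/2, 2, 3, transform all 4 pieces, and sum them
between 0 and 1/2 the integrand is t**3·t^(s-1)
the [1/2, 2) slice contributes ∫ t**2*log(t)·t^(s-1) dt
the [2, 3) slice contributes ∫ t**2*(t + 3)·t^(s-1) dt
segment [3, ∞) carries 1/sqrt(t); integrate it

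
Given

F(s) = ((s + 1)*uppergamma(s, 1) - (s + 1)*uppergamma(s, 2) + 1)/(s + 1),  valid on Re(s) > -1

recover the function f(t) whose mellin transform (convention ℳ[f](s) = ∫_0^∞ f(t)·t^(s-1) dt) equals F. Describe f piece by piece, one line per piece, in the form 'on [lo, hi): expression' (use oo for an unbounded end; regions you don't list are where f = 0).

f breaks at 1 into 2 integrals to sum
segment [0, 1) carries t; integrate it
[1, 2) adds the kernel integral of exp(-t)

on [0, 1): t
on [1, 2): exp(-t)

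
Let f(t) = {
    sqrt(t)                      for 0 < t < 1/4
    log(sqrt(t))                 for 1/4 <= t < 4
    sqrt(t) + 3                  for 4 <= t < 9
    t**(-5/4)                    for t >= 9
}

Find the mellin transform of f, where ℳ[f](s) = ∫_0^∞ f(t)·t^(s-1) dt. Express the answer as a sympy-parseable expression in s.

(-1080*2**(4*s)*s**2*(4*s - 5) + 108*2**(4*s)*s*(2*s + 1)*(4*s - 5)*log(2) - 324*2**(4*s)*s*(4*s - 5) - 54*2**(4*s)*(2*s + 1)*(4*s - 5) - 16*sqrt(3)*6**(2*s)*s**2*(2*s + 1) + 1296*6**(2*s)*s**2*(4*s - 5) + 324*6**(2*s)*s*(4*s - 5) + 108*s**2*(4*s - 5) + 108*s*(2*s + 1)*(4*s - 5)*log(2) + (4*s - 5)*(108*s + 54))/(108*2**(2*s)*s**2*(2*s + 1)*(4*s - 5))
  -1/2 < Re(s) < 5/4

peel off the power substitution: t on [0, 1/2); log(t) on [1/2, 2); t + 3 on [2, 3); …
split f at 1/4, 4, 9: ℳ[f](s) collects 4 kernel integrals
∫ over [0, 1/4) of sqrt(t)·t^(s-1) joins the sum
for t in [1/4, 4): the term is ∫ log(sqrt(t))·t^(s-1)
for t in [4, 9): the term is ∫ (sqrt(t) + 3)·t^(s-1)
[9, ∞) adds the kernel integral of t**(-5/4)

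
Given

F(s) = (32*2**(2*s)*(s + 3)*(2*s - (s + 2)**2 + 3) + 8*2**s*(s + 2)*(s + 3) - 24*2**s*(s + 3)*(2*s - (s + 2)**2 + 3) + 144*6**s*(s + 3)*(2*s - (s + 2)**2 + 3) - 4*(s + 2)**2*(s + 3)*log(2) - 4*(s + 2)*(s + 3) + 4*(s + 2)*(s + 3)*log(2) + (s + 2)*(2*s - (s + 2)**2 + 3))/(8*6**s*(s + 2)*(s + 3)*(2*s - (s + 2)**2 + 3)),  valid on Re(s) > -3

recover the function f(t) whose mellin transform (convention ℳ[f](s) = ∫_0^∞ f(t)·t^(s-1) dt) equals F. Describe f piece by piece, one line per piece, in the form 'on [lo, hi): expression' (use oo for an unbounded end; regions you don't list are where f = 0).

strip the common scale on t: t**3 on [0, 1/2); t*log(t) on [1/2, 1); 3*t**2 on [1, 2); …
undo the shared t-power: t on [0, 1/2); log(t)/t on [1/2, 1); 3 on [1, 2); …
split f at 1/6, 1/3, 2/3: ℳ[f](s) collects 4 kernel integrals
segment 0 to 1/6 holds 27*t**3; add its integral
segment [1/6, 1/3) carries 3*t*log(3*t); integrate it
segment 1/3 to 2/3 holds 27*t**2; add its integral
on [2/3, 1) integrate f = 18*t**2 against the kernel

on [0, 1/6): 27*t**3
on [1/6, 1/3): 3*t*log(3*t)
on [1/3, 2/3): 27*t**2
on [2/3, 1): 18*t**2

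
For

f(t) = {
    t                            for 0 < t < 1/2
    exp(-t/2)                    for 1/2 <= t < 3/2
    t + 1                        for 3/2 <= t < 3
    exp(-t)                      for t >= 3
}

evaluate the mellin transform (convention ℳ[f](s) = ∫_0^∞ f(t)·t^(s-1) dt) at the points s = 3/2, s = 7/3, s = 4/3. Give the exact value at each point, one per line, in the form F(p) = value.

treat the 4 regions marked off by 1/2, 3/2, 3 separately and sum
between 0 and 1/2 the integrand is t·t^(s-1)
piece [1/2, 3/2): integrate exp(-t/2) against the kernel
segment [3/2, 3) carries (t + 1); integrate it
between 3 and ∞ the integrand is exp(-t)·t^(s-1)

F(3/2) = -19*sqrt(6)/20 - sqrt(6)*exp(-3/4) - sqrt(2)*sqrt(pi)*erfc(sqrt(3)/2) + sqrt(pi)*erfc(sqrt(3))/2 + sqrt(2)/20 + sqrt(3)*exp(-3) + sqrt(2)*exp(-1/4) + sqrt(2)*sqrt(pi)*erfc(1/2) + 28*sqrt(3)/5
F(7/3) = 2**(2/3)*(-2240*2**(2/3)*uppergamma(7/3, 3/4) - 1107*3**(1/3) + 21 + 560*2**(1/3)*uppergamma(7/3, 3) + 2240*2**(2/3)*uppergamma(7/3, 1/4) + 6696*6**(1/3))/1120
F(4/3) = 2**(2/3)*(-117*3**(1/3) - 112*2**(2/3)*uppergamma(4/3, 3/4) + 56*2**(1/3)*uppergamma(4/3, 3) + 6 + 112*2**(2/3)*uppergamma(4/3, 1/4) + 342*6**(1/3))/112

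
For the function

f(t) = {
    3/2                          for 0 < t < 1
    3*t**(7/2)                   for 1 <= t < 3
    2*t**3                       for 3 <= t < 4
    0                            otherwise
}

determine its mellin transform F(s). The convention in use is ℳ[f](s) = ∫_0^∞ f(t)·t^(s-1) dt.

linearity at 1, 3 turns ℳ[f](s) into 3 summed integrals
between 0 and 1 the integrand is 3/2·t^(s-1)
segment 1 to 3 holds 3*t**(7/2); add its integral
[3, 4) adds the kernel integral of 2*t**3

(256*2**(2*s)*s*(2*s + 7) - 108*3**s*s*(2*s + 7) + 324*3**(s + 1/2)*s*(s + 3) - 12*s*(s + 3) + 3*(s + 3)*(2*s + 7))/(2*s*(s + 3)*(2*s + 7))
  Re(s) > 0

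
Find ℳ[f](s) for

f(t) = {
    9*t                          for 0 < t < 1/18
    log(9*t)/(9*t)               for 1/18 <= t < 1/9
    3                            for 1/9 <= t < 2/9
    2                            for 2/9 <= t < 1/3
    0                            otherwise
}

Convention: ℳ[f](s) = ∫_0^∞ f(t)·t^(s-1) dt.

(2*2**(2*s)*(s + 1)*(s**2 - 2*s + 1) - 2*2**s*s*(s + 1) - 6*2**s*(s + 1)*(s**2 - 2*s + 1) + 4*6**s*(s + 1)*(s**2 - 2*s + 1) + 4*s**2*(s + 1)*log(2) - 4*s*(s + 1)*log(2) + 4*s*(s + 1) + s*(s**2 - 2*s + 1))/(2*18**s*s*(s + 1)*(s**2 - 2*s + 1))
  Re(s) > -1

undo the common scale on t: 3*t on [0, 1/6); log(3*t)/(3*t) on [1/6, 1/3); 3 on [1/3, 2/3); …
invert the common scale on t to get t on [0, 1/2); log(t)/t on [1/2, 1); 3 on [1, 2); …
linearity at 1/18, 1/9, 2/9 turns ℳ[f](s) into 4 summed integrals
on [0, 1/18): add ∫ 9*t·t^(s-1) dt
segment [1/18, 1/9) carries log(9*t)/(9*t); integrate it
∫ over [1/9, 2/9) of 3·t^(s-1) joins the sum
for t in [2/9, 1/3): the term is ∫ 2·t^(s-1)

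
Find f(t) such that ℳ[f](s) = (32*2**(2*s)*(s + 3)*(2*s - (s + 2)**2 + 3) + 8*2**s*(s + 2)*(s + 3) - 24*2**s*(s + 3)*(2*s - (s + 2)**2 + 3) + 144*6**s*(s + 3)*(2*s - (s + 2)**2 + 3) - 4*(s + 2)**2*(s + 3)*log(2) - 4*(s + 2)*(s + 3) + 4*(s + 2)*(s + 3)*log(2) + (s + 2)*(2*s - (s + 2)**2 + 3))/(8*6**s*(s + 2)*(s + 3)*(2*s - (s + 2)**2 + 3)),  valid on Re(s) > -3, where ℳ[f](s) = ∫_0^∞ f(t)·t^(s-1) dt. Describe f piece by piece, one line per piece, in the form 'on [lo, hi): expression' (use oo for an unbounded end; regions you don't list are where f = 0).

on [0, 1/6): 27*t**3
on [1/6, 1/3): 3*t*log(3*t)
on [1/3, 2/3): 27*t**2
on [2/3, 1): 18*t**2

the common scale on t comes off first: t**3 on [0, 1/2); t*log(t) on [1/2, 1); 3*t**2 on [1, 2); …
reversing the shared t-power: t**2 on [0, 1/2); log(t) on [1/2, 1); 3*t on [1, 2); …
reversing the shared t-power: t on [0, 1/2); log(t)/t on [1/2, 1); 3 on [1, 2); …
f breaks at 1/6, 1/3, 2/3 into 4 integrals to sum
[0, 1/6) adds the kernel integral of 27*t**3
piece [1/6, 1/3): integrate 3*t*log(3*t) against the kernel
the [1/3, 2/3) slice contributes ∫ 27*t**2·t^(s-1) dt
for t in [2/3, 1): the term is ∫ 18*t**2·t^(s-1)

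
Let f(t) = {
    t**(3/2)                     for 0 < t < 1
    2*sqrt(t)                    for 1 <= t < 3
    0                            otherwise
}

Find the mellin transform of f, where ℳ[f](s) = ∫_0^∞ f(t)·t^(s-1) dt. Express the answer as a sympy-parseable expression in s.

split f at 1: ℳ[f](s) collects 2 kernel integrals
∫ t**(3/2)·t^(s-1) over [0, 1)
the [1, 3) slice contributes ∫ 2*sqrt(t)·t^(s-1) dt

(4*sqrt(3)*3**s*(2*s + 3) - 4*s - 10)/((2*s + 1)*(2*s + 3))
  Re(s) > -3/2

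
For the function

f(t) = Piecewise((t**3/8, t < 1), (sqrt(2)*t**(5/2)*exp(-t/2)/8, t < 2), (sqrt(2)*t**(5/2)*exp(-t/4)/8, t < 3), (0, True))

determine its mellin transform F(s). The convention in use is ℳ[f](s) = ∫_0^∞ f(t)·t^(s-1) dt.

back out the common scale on t: t**3 on [0, 1/2); t**(5/2)*exp(-t) on [1/2, 1); t**(5/2)*exp(-t/2) on [1, 3/2)
strip the shared t-power: t on [0, 1/2); sqrt(t)*exp(-t) on [1/2, 1); sqrt(t)*exp(-t/2) on [1, 3/2)
back out the shared t-power: sqrt(t) on [0, 1/2); exp(-t) on [1/2, 1); exp(-t/2) on [1, 3/2)
along the cuts 1, 2, ℳ[f](s) splits into 3 integrals
∫ t**3/8·t^(s-1) over [0, 1)
for t in [1, 2): the term is ∫ sqrt(2)*t**(5/2)*exp(-t/2)/8·t^(s-1)
∫ sqrt(2)*t**(5/2)*exp(-t/4)/8·t^(s-1) over [2, 3)

sqrt(2)*(2**(s + 7/2)*(s + 3)*uppergamma(s + 5/2, 1/2) - 2**(s + 7/2)*(s + 3)*uppergamma(s + 5/2, 1) + 2**(2*s + 6)*(s + 3)*uppergamma(s + 5/2, 1/2) - 2**(2*s + 6)*(s + 3)*uppergamma(s + 5/2, 3/4) + sqrt(2))/(16*(s + 3))
  Re(s) > -3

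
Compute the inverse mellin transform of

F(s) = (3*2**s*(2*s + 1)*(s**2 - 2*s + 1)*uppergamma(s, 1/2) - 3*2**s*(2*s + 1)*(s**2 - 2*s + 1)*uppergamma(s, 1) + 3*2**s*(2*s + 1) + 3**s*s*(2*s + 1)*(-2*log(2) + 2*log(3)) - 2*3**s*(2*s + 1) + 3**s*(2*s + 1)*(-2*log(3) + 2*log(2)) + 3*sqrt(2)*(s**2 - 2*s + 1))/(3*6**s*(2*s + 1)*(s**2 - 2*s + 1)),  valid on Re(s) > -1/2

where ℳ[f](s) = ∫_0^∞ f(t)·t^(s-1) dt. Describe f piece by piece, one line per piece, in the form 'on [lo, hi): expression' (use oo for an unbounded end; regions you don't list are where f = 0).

undo the common scale on t: sqrt(t) on [0, 1/2); exp(-t) on [1/2, 1); log(t)/t on [1, 3/2)
integrate the 3 segments split at 1/6, 1/3, then add the results
on [0, 1/6) integrate f = sqrt(3)*sqrt(t) against the kernel
∫ over [1/6, 1/3) of exp(-3*t)·t^(s-1) joins the sum
for t in [1/3, 1/2): the term is ∫ log(3*t)/(3*t)·t^(s-1)

on [0, 1/6): sqrt(3)*sqrt(t)
on [1/6, 1/3): exp(-3*t)
on [1/3, 1/2): log(3*t)/(3*t)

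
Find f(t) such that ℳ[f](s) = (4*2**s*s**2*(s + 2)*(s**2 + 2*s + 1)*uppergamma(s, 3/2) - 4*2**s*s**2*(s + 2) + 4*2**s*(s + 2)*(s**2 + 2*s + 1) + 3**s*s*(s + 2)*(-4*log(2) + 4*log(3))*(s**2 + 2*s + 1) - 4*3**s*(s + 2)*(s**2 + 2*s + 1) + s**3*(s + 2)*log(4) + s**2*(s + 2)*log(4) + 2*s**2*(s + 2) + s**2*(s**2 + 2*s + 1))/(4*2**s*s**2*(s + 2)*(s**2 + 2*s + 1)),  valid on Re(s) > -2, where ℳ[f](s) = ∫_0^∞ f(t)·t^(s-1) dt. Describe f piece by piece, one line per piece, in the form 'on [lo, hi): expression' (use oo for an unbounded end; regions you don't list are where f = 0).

on [0, 1/2): t**2
on [1/2, 1): t*log(t)
on [1, 3/2): log(t)
on [3/2, oo): exp(-t)

linearity at 1/2, 1, 3/2 turns ℳ[f](s) into 4 summed integrals
[0, 1/2) adds the kernel integral of t**2
the [1/2, 1) slice contributes ∫ t*log(t)·t^(s-1) dt
[1, 3/2) adds the kernel integral of log(t)
for t in [3/2, ∞): the term is ∫ exp(-t)·t^(s-1)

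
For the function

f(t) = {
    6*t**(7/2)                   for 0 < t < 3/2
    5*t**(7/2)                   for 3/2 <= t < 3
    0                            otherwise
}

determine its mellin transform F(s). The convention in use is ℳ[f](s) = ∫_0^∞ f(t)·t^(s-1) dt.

treat the 2 regions marked off by 3/2 separately and sum
over [0, 3/2), the kernel integral of 6*t**(7/2) enters the sum
∫ over [3/2, 3) of 5*t**(7/2)·t^(s-1) joins the sum

3**(s + 7/2)*(2**(1/2 - s) + 80)/(8*(2*s + 7))
  Re(s) > -7/2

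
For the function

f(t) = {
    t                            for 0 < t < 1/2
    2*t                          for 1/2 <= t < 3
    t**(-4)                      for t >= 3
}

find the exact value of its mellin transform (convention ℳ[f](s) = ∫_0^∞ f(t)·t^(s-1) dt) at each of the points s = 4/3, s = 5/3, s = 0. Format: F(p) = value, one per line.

summing 3 kernel integrals split by 1/2, 3 yields ℳ[f](s)
on [0, 1/2): add ∫ t·t^(s-1) dt
on [1/2, 3) integrate f = 2*t against the kernel
∫ t**(-4)·t^(s-1) over [3, ∞)

F(4/3) = 2**(2/3)*(-54 + 3895*6**(1/3))/1008
F(5/3) = 2**(1/3)*(-189 + 13640*6**(2/3))/4032
F(0) = 1783/324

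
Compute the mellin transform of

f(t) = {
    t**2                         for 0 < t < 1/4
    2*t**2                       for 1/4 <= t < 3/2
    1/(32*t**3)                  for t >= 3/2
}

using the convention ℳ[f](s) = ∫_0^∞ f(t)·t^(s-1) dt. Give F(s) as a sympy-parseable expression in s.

remove the shared t-power first: 1 on [0, 1/4); 2 on [1/4, 3/2); 1/(32*t**5) on [3/2, ∞)
remove the common scale on t first: 1 on [0, 1/2); 2 on [1/2, 3); t**(-5) on [3, ∞)
remove the shared t-power first: t on [0, 1/2); 2*t on [1/2, 3); t**(-4) on [3, ∞)
linearity at 1/4, 3/2 turns ℳ[f](s) into 3 summed integrals
the [0, 1/4) slice contributes ∫ t**2·t^(s-1) dt
segment [1/4, 3/2) carries 2*t**2; integrate it
[3/2, ∞) adds the kernel integral of 1/(32*t**3)

(1940*6**s*s - 5840*6**s - 27*s + 81)/(432*2**(2*s)*(s**2 - s - 6))
  -2 < Re(s) < 3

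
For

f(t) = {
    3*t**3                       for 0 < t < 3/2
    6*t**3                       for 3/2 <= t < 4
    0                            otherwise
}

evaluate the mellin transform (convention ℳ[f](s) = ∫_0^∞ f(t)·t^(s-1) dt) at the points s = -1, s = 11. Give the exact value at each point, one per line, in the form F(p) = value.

split f at 3/2: ℳ[f](s) collects 2 kernel integrals
on [0, 3/2): add ∫ 3*t**3·t^(s-1) dt
between 3/2 and 4 the integrand is 6*t**3·t^(s-1)

F(-1) = 357/8
F(11) = 3769752102531/32768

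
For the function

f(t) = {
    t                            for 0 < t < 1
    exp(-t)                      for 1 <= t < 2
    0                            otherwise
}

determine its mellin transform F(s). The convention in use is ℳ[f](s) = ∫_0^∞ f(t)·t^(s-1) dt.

((s + 1)*uppergamma(s, 1) - (s + 1)*uppergamma(s, 2) + 1)/(s + 1)
  Re(s) > -1

summing 2 kernel integrals split by 1 yields ℳ[f](s)
∫ t·t^(s-1) over [0, 1)
∫ exp(-t)·t^(s-1) over [1, 2)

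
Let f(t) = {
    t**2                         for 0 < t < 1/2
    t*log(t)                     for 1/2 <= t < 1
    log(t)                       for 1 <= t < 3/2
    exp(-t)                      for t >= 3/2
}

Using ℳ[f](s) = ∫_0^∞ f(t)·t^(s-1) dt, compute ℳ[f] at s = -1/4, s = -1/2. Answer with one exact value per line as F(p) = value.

along the cuts 1/2, 1, 3/2, ℳ[f](s) splits into 4 integrals
on [0, 1/2) integrate f = t**2 against the kernel
on [1/2, 1): add ∫ t*log(t)·t^(s-1) dt
segment [1, 3/2) carries log(t); integrate it
on [3/2, ∞): add ∫ exp(-t)·t^(s-1) dt

F(-1/4) = 2**(1/4)*(-672*3**(3/4) + log(2**(84 + 168*3**(3/4))/3**(168*3**(3/4))) + 63*2**(3/4)*uppergamma(-1/4, 3/2) + 130 + 896*2**(3/4))/126
F(-1/2) = -4*sqrt(6)/3 - 2*sqrt(pi)*erfc(sqrt(6)/2) + sqrt(2)*log(64*2**(4*sqrt(3))/3**(4*sqrt(3)))/6 + 2*sqrt(6)*exp(-3/2)/3 + 13*sqrt(2)/6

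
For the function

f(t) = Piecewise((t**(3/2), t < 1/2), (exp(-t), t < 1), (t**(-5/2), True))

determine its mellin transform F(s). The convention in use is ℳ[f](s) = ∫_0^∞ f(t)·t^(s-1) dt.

(2*2**s*(2*s - 5)*(2*s + 3)*uppergamma(s, 1/2) - 2*2**s*(2*s - 5)*(2*s + 3)*uppergamma(s, 1) - 4*2**s*(2*s + 3) + sqrt(2)*(2*s - 5))/(2*2**s*(2*s - 5)*(2*s + 3))
  -3/2 < Re(s) < 5/2

treat the 3 regions marked off by 1/2, 1 separately and sum
∫ over [0, 1/2) of t**(3/2)·t^(s-1) joins the sum
over [1/2, 1), the kernel integral of exp(-t) enters the sum
over [1, ∞), the kernel integral of t**(-5/2) enters the sum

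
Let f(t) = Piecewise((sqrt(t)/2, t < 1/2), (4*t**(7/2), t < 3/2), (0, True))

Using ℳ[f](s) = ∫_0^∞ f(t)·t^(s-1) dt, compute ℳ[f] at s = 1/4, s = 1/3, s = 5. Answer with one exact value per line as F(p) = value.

F(1/4) = 2**(1/4)*(4 + 27*3**(3/4))/15
F(1/3) = 27*2**(1/6)*(2 + 15*3**(5/6))/230
F(5) = 3*sqrt(2)/5984 + 6561*sqrt(6)/1088

linearity at 1/2 turns ℳ[f](s) into 2 summed integrals
on [0, 1/2) integrate f = sqrt(t)/2 against the kernel
for t in [1/2, 3/2): the term is ∫ 4*t**(7/2)·t^(s-1)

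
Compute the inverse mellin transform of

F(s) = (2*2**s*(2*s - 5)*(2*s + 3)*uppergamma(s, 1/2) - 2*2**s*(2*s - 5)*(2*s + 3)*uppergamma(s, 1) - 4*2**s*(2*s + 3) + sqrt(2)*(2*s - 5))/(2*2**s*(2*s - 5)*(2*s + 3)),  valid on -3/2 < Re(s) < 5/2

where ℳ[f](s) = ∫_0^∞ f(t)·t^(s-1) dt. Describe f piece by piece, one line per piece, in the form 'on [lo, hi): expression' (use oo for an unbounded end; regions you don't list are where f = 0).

along the cuts 1/2, 1, ℳ[f](s) splits into 3 integrals
the [0, 1/2) slice contributes ∫ t**(3/2)·t^(s-1) dt
piece [1/2, 1): integrate exp(-t) against the kernel
∫ over [1, ∞) of t**(-5/2)·t^(s-1) joins the sum

on [0, 1/2): t**(3/2)
on [1/2, 1): exp(-t)
on [1, oo): t**(-5/2)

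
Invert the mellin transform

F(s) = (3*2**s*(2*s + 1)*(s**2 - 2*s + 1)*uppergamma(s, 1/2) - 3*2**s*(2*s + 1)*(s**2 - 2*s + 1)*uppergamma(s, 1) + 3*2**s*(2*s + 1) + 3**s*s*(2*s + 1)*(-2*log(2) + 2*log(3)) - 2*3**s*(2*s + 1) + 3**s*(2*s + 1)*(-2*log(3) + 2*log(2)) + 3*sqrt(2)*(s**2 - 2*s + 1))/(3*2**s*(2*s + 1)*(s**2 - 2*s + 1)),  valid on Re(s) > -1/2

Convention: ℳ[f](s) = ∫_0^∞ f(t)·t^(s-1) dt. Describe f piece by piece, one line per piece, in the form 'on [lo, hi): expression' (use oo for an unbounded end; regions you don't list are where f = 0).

on [0, 1/2): sqrt(t)
on [1/2, 1): exp(-t)
on [1, 3/2): log(t)/t

summing 3 kernel integrals split by 1/2, 1 yields ℳ[f](s)
for t in [0, 1/2): the term is ∫ sqrt(t)·t^(s-1)
on [1/2, 1): add ∫ exp(-t)·t^(s-1) dt
on [1, 3/2) integrate f = log(t)/t against the kernel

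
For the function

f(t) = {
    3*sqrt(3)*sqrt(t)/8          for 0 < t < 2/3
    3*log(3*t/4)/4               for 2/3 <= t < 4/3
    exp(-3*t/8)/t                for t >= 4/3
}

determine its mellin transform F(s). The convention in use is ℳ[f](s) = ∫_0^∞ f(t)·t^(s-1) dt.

2**(s - 3)*3**(1 - s)*(-2**(s + 1) - 2**(s + 2)*s + 2**(2*s + 1)*s**3*uppergamma(s - 1, 1/2) + 4**s*s**2*uppergamma(s - 1, 1/2) + 4*s**2*log(2) + 2*sqrt(2)*s**2 + s*log(4) + 4*s + 2)/(s**2*(2*s + 1))
  Re(s) > -1/2

reversing the shared t-power: 3*sqrt(3)*t**(3/2)/8 on [0, 2/3); 3*t*log(3*t/4)/4 on [2/3, 4/3); exp(-3*t/8) on [4/3, ∞)
strip the common scale on t: sqrt(2)*t**(3/2)/4 on [0, 1); t*log(t/2)/2 on [1, 2); exp(-t/4) on [2, ∞)
undo the common scale on t: t**(3/2) on [0, 1/2); t*log(t) on [1/2, 1); exp(-t/2) on [1, ∞)
split f at 2/3, 4/3: ℳ[f](s) collects 3 kernel integrals
the [0, 2/3) slice contributes ∫ 3*sqrt(3)*sqrt(t)/8·t^(s-1) dt
segment 2/3 to 4/3 holds 3*log(3*t/4)/4; add its integral
segment [4/3, ∞) carries exp(-3*t/8)/t; integrate it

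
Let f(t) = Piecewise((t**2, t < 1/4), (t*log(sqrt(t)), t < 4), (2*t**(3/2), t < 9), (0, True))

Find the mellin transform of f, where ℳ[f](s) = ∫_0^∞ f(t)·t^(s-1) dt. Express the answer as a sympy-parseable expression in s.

reversing the shared t-power: t on [0, 1/4); log(sqrt(t)) on [1/4, 4); 2*sqrt(t) on [4, 9)
peel off the power substitution: t**2 on [0, 1/2); log(t) on [1/2, 2); 2*t on [2, 3)
f breaks at 1/4, 4 into 3 integrals to sum
over [0, 1/4), the kernel integral of t**2 enters the sum
[1/4, 4) adds the kernel integral of t*log(sqrt(t))
segment [4, 9) carries 2*t**(3/2); integrate it

(-512*2**(4*s)*(s + 1)**2*(s + 2) + 64*2**(4*s)*(s + 1)*(s + 2)*(2*s + 3)*log(2) - 32*2**(4*s)*(s + 2)*(2*s + 3) + 1728*6**(2*s)*(s + 1)**2*(s + 2) + (s + 1)**2*(2*s + 3) + 4*(s + 1)*(s + 2)*(2*s + 3)*log(2) + 2*(s + 2)*(2*s + 3))/(16*2**(2*s)*(s + 1)**2*(s + 2)*(2*s + 3))
  Re(s) > -2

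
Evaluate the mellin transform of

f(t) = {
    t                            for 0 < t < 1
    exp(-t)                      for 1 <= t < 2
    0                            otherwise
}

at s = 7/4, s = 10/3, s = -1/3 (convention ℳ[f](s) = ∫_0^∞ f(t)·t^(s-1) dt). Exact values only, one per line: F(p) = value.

F(7/4) = -uppergamma(7/4, 2) + 4/11 + uppergamma(7/4, 1)
F(10/3) = -uppergamma(10/3, 2) + 3/13 + uppergamma(10/3, 1)
F(-1/3) = -uppergamma(-1/3, 2) + uppergamma(-1/3, 1) + 3/2

slice at 1, transform all 2 pieces, and sum them
on [0, 1): add ∫ t·t^(s-1) dt
∫ over [1, 2) of exp(-t)·t^(s-1) joins the sum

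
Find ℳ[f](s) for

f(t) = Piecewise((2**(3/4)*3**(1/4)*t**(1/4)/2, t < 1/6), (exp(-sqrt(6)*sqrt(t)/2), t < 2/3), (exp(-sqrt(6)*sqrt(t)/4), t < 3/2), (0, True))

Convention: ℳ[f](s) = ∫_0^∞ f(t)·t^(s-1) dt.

the common scale on t comes off first: 2**(3/4)*t**(1/4)/2 on [0, 1/2); exp(-sqrt(2)*sqrt(t)/2) on [1/2, 2); exp(-sqrt(2)*sqrt(t)/4) on [2, 9/2)
strip the common scale on t: t**(1/4) on [0, 1/4); exp(-sqrt(t)) on [1/4, 1); exp(-sqrt(t)/2) on [1, 9/4)
invert the power substitution to get sqrt(t) on [0, 1/2); exp(-t) on [1/2, 1); exp(-t/2) on [1, 3/2)
decompose at 1/6, 2/3; ℳ[f](s) sums the 3 pieces' integrals
segment 0 to 1/6 holds 2**(3/4)*3**(1/4)*t**(1/4)/2; add its integral
for t in [1/6, 2/3): the term is ∫ exp(-sqrt(6)*sqrt(t)/2)·t^(s-1)
the [2/3, 3/2) slice contributes ∫ exp(-sqrt(6)*sqrt(t)/4)·t^(s-1) dt

(2*16**s*(4*s + 1)*uppergamma(2*s, 1/2) - 2*16**s*(4*s + 1)*uppergamma(2*s, 3/4) + 2*4**s*(4*s + 1)*uppergamma(2*s, 1/2) - 2*4**s*(4*s + 1)*uppergamma(2*s, 1) + 2*sqrt(2))/(6**s*(4*s + 1))
  Re(s) > -1/4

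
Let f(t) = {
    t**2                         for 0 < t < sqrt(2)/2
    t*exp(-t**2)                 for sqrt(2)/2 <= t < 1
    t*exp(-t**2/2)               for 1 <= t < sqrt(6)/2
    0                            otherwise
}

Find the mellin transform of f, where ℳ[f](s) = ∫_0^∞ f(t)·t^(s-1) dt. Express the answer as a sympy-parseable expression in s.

2**(-s/2 - 3/2)*(2**(s/2 + 1/2)*(s + 2)*uppergamma(s/2 + 1/2, 1/2) - 2**(s/2 + 1/2)*(s + 2)*uppergamma(s/2 + 1/2, 1) + 2**(s + 1)*(s + 2)*uppergamma(s/2 + 1/2, 1/2) - 2**(s + 1)*(s + 2)*uppergamma(s/2 + 1/2, 3/4) + sqrt(2))/(s + 2)
  Re(s) > -2

the shared t-power comes off first: t on [0, sqrt(2)/2); exp(-t**2) on [sqrt(2)/2, 1); exp(-t**2/2) on [1, sqrt(6)/2)
reversing the power substitution: sqrt(t) on [0, 1/2); exp(-t) on [1/2, 1); exp(-t/2) on [1, 3/2)
split f at sqrt(2)/2, 1: ℳ[f](s) collects 3 kernel integrals
segment [0, sqrt(2)/2) carries t**2; integrate it
the [sqrt(2)/2, 1) slice contributes ∫ t*exp(-t**2)·t^(s-1) dt
∫ t*exp(-t**2/2)·t^(s-1) over [1, sqrt(6)/2)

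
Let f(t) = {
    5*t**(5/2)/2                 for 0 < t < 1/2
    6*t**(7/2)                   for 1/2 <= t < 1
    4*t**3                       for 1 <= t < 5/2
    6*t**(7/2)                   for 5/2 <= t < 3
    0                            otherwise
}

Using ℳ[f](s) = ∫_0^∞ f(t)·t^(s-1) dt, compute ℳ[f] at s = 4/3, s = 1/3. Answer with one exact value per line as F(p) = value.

F(4/3) = -5625*2**(1/6)*5**(5/6)/232 + 21*2**(1/6)/10672 + 120/377 + 1875*2**(2/3)*5**(1/3)/104 + 2916*3**(5/6)/29
F(1/3) = -1125*2**(1/6)*5**(5/6)/92 + 39*2**(1/6)/3128 + 42/115 + 75*2**(2/3)*5**(1/3)/8 + 972*3**(5/6)/23

summing 4 kernel integrals split by 1/2, 1, 5/2 yields ℳ[f](s)
the [0, 1/2) slice contributes ∫ 5*t**(5/2)/2·t^(s-1) dt
segment [1/2, 1) carries 6*t**(7/2); integrate it
for t in [1, 5/2): the term is ∫ 4*t**3·t^(s-1)
over [5/2, 3), the kernel integral of 6*t**(7/2) enters the sum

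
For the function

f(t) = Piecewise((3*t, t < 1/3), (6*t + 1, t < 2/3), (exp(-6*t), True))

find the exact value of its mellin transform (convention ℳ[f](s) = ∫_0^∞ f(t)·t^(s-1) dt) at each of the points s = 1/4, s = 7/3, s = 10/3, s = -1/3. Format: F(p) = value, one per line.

F(1/4) = -8*3**(3/4)/5 + 6**(3/4)*uppergamma(1/4, 4)/6 + 12*2**(1/4)*3**(3/4)/5
F(7/3) = 18**(1/3)*(-102*2**(2/3) + 35*2**(1/3)*uppergamma(7/3, 4) + 1824)/7560
F(10/3) = 18**(1/3)*(-276*2**(2/3) + 65*2**(1/3)*uppergamma(10/3, 4) + 10176)/84240
F(-1/3) = 12**(1/3)*(2*2**(2/3)*uppergamma(-1/3, 4) + 3*2**(1/3) + 6)/4

undo the common scale on t: t on [0, 1); 2*t + 1 on [1, 2); exp(-2*t) on [2, ∞)
decompose at 1/3, 2/3; ℳ[f](s) sums the 3 pieces' integrals
segment [0, 1/3) carries 3*t; integrate it
for t in [1/3, 2/3): the term is ∫ (6*t + 1)·t^(s-1)
[2/3, ∞) adds the kernel integral of exp(-6*t)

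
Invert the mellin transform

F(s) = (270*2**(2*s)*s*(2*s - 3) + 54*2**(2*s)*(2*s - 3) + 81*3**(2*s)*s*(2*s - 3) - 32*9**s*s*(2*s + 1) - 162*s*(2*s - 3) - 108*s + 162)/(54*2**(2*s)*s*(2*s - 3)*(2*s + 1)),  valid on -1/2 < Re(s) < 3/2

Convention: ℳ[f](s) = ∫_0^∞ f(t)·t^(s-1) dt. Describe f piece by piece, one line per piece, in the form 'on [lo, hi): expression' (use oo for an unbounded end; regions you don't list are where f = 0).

on [0, 1/4): sqrt(t)
on [1/4, 1): 2*sqrt(t) + 1
on [1, 9/4): sqrt(t)/2
on [9/4, oo): t**(-3/2)

invert the power substitution to get t on [0, 1/2); 2*t + 1 on [1/2, 1); t/2 on [1, 3/2); …
split f at 1/4, 1, 9/4: ℳ[f](s) collects 4 kernel integrals
[0, 1/4) adds the kernel integral of sqrt(t)
on [1/4, 1) integrate f = (2*sqrt(t) + 1) against the kernel
segment 1 to 9/4 holds sqrt(t)/2; add its integral
the [9/4, ∞) slice contributes ∫ t**(-3/2)·t^(s-1) dt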